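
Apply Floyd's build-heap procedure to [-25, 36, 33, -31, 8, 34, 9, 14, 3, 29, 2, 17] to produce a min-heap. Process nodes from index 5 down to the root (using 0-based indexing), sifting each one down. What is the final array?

sift down from index 5:
  34 vs only child 17 at index 11, swap → [-25, 36, 33, -31, 8, 17, 9, 14, 3, 29, 2, 34]
sift down from index 4:
  8 vs smaller child 2 at index 10, swap → [-25, 36, 33, -31, 2, 17, 9, 14, 3, 29, 8, 34]
sift down from index 3: already satisfies heap property
sift down from index 2:
  33 vs smaller child 9 at index 6, swap → [-25, 36, 9, -31, 2, 17, 33, 14, 3, 29, 8, 34]
sift down from index 1:
  36 vs smaller child -31 at index 3, swap → [-25, -31, 9, 36, 2, 17, 33, 14, 3, 29, 8, 34]
  36 vs smaller child 3 at index 8, swap → [-25, -31, 9, 3, 2, 17, 33, 14, 36, 29, 8, 34]
sift down from index 0:
  -25 vs smaller child -31 at index 1, swap → [-31, -25, 9, 3, 2, 17, 33, 14, 36, 29, 8, 34]

[-31, -25, 9, 3, 2, 17, 33, 14, 36, 29, 8, 34]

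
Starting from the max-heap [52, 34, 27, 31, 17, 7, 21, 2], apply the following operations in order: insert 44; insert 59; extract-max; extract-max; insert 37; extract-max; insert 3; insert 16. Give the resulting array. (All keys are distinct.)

insert 44:
  append 44 at index 8 → [52, 34, 27, 31, 17, 7, 21, 2, 44]
  44 > parent 31 at index 3, swap → [52, 34, 27, 44, 17, 7, 21, 2, 31]
  44 > parent 34 at index 1, swap → [52, 44, 27, 34, 17, 7, 21, 2, 31]
insert 59:
  append 59 at index 9 → [52, 44, 27, 34, 17, 7, 21, 2, 31, 59]
  59 > parent 17 at index 4, swap → [52, 44, 27, 34, 59, 7, 21, 2, 31, 17]
  59 > parent 44 at index 1, swap → [52, 59, 27, 34, 44, 7, 21, 2, 31, 17]
  59 > parent 52 at index 0, swap → [59, 52, 27, 34, 44, 7, 21, 2, 31, 17]
extract-max → returns 59:
  remove root 59; move last element 17 to root → [17, 52, 27, 34, 44, 7, 21, 2, 31]
  17 vs larger child 52 at index 1, swap → [52, 17, 27, 34, 44, 7, 21, 2, 31]
  17 vs larger child 44 at index 4, swap → [52, 44, 27, 34, 17, 7, 21, 2, 31]
extract-max → returns 52:
  remove root 52; move last element 31 to root → [31, 44, 27, 34, 17, 7, 21, 2]
  31 vs larger child 44 at index 1, swap → [44, 31, 27, 34, 17, 7, 21, 2]
  31 vs larger child 34 at index 3, swap → [44, 34, 27, 31, 17, 7, 21, 2]
insert 37:
  append 37 at index 8 → [44, 34, 27, 31, 17, 7, 21, 2, 37]
  37 > parent 31 at index 3, swap → [44, 34, 27, 37, 17, 7, 21, 2, 31]
  37 > parent 34 at index 1, swap → [44, 37, 27, 34, 17, 7, 21, 2, 31]
extract-max → returns 44:
  remove root 44; move last element 31 to root → [31, 37, 27, 34, 17, 7, 21, 2]
  31 vs larger child 37 at index 1, swap → [37, 31, 27, 34, 17, 7, 21, 2]
  31 vs larger child 34 at index 3, swap → [37, 34, 27, 31, 17, 7, 21, 2]
insert 3:
  append 3 at index 8 → [37, 34, 27, 31, 17, 7, 21, 2, 3] (no swap needed)
insert 16:
  append 16 at index 9 → [37, 34, 27, 31, 17, 7, 21, 2, 3, 16] (no swap needed)

[37, 34, 27, 31, 17, 7, 21, 2, 3, 16]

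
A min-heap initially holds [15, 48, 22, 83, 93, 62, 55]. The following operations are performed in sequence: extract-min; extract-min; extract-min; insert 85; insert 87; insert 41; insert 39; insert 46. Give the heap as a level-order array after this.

[39, 41, 55, 46, 85, 93, 87, 83, 62]

extract-min → returns 15:
  remove root 15; move last element 55 to root → [55, 48, 22, 83, 93, 62]
  55 vs smaller child 22 at index 2, swap → [22, 48, 55, 83, 93, 62]
extract-min → returns 22:
  remove root 22; move last element 62 to root → [62, 48, 55, 83, 93]
  62 vs smaller child 48 at index 1, swap → [48, 62, 55, 83, 93]
extract-min → returns 48:
  remove root 48; move last element 93 to root → [93, 62, 55, 83]
  93 vs smaller child 55 at index 2, swap → [55, 62, 93, 83]
insert 85:
  append 85 at index 4 → [55, 62, 93, 83, 85] (no swap needed)
insert 87:
  append 87 at index 5 → [55, 62, 93, 83, 85, 87]
  87 < parent 93 at index 2, swap → [55, 62, 87, 83, 85, 93]
insert 41:
  append 41 at index 6 → [55, 62, 87, 83, 85, 93, 41]
  41 < parent 87 at index 2, swap → [55, 62, 41, 83, 85, 93, 87]
  41 < parent 55 at index 0, swap → [41, 62, 55, 83, 85, 93, 87]
insert 39:
  append 39 at index 7 → [41, 62, 55, 83, 85, 93, 87, 39]
  39 < parent 83 at index 3, swap → [41, 62, 55, 39, 85, 93, 87, 83]
  39 < parent 62 at index 1, swap → [41, 39, 55, 62, 85, 93, 87, 83]
  39 < parent 41 at index 0, swap → [39, 41, 55, 62, 85, 93, 87, 83]
insert 46:
  append 46 at index 8 → [39, 41, 55, 62, 85, 93, 87, 83, 46]
  46 < parent 62 at index 3, swap → [39, 41, 55, 46, 85, 93, 87, 83, 62]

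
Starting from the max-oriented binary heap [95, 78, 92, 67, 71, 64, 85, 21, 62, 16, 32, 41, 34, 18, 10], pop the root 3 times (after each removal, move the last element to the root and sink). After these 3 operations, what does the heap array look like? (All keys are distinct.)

extract-max #1 returns 95:
  remove root 95; move last element 10 to root → [10, 78, 92, 67, 71, 64, 85, 21, 62, 16, 32, 41, 34, 18]
  10 vs larger child 92 at index 2, swap → [92, 78, 10, 67, 71, 64, 85, 21, 62, 16, 32, 41, 34, 18]
  10 vs larger child 85 at index 6, swap → [92, 78, 85, 67, 71, 64, 10, 21, 62, 16, 32, 41, 34, 18]
  10 vs only child 18 at index 13, swap → [92, 78, 85, 67, 71, 64, 18, 21, 62, 16, 32, 41, 34, 10]
extract-max #2 returns 92:
  remove root 92; move last element 10 to root → [10, 78, 85, 67, 71, 64, 18, 21, 62, 16, 32, 41, 34]
  10 vs larger child 85 at index 2, swap → [85, 78, 10, 67, 71, 64, 18, 21, 62, 16, 32, 41, 34]
  10 vs larger child 64 at index 5, swap → [85, 78, 64, 67, 71, 10, 18, 21, 62, 16, 32, 41, 34]
  10 vs larger child 41 at index 11, swap → [85, 78, 64, 67, 71, 41, 18, 21, 62, 16, 32, 10, 34]
extract-max #3 returns 85:
  remove root 85; move last element 34 to root → [34, 78, 64, 67, 71, 41, 18, 21, 62, 16, 32, 10]
  34 vs larger child 78 at index 1, swap → [78, 34, 64, 67, 71, 41, 18, 21, 62, 16, 32, 10]
  34 vs larger child 71 at index 4, swap → [78, 71, 64, 67, 34, 41, 18, 21, 62, 16, 32, 10]

[78, 71, 64, 67, 34, 41, 18, 21, 62, 16, 32, 10]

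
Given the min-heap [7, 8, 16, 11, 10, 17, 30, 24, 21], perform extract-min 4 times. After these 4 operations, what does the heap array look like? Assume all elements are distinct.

extract-min #1 returns 7:
  remove root 7; move last element 21 to root → [21, 8, 16, 11, 10, 17, 30, 24]
  21 vs smaller child 8 at index 1, swap → [8, 21, 16, 11, 10, 17, 30, 24]
  21 vs smaller child 10 at index 4, swap → [8, 10, 16, 11, 21, 17, 30, 24]
extract-min #2 returns 8:
  remove root 8; move last element 24 to root → [24, 10, 16, 11, 21, 17, 30]
  24 vs smaller child 10 at index 1, swap → [10, 24, 16, 11, 21, 17, 30]
  24 vs smaller child 11 at index 3, swap → [10, 11, 16, 24, 21, 17, 30]
extract-min #3 returns 10:
  remove root 10; move last element 30 to root → [30, 11, 16, 24, 21, 17]
  30 vs smaller child 11 at index 1, swap → [11, 30, 16, 24, 21, 17]
  30 vs smaller child 21 at index 4, swap → [11, 21, 16, 24, 30, 17]
extract-min #4 returns 11:
  remove root 11; move last element 17 to root → [17, 21, 16, 24, 30]
  17 vs smaller child 16 at index 2, swap → [16, 21, 17, 24, 30]

[16, 21, 17, 24, 30]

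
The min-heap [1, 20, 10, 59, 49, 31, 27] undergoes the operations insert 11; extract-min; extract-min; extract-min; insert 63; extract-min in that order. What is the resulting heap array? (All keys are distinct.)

[27, 31, 63, 59, 49]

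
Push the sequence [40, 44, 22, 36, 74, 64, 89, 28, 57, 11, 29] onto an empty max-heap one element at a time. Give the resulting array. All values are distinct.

Insert 40:
  append 40 at index 0 → [40] (no swap needed)
Insert 44:
  append 44 at index 1 → [40, 44]
  44 > parent 40 at index 0, swap → [44, 40]
Insert 22:
  append 22 at index 2 → [44, 40, 22] (no swap needed)
Insert 36:
  append 36 at index 3 → [44, 40, 22, 36] (no swap needed)
Insert 74:
  append 74 at index 4 → [44, 40, 22, 36, 74]
  74 > parent 40 at index 1, swap → [44, 74, 22, 36, 40]
  74 > parent 44 at index 0, swap → [74, 44, 22, 36, 40]
Insert 64:
  append 64 at index 5 → [74, 44, 22, 36, 40, 64]
  64 > parent 22 at index 2, swap → [74, 44, 64, 36, 40, 22]
Insert 89:
  append 89 at index 6 → [74, 44, 64, 36, 40, 22, 89]
  89 > parent 64 at index 2, swap → [74, 44, 89, 36, 40, 22, 64]
  89 > parent 74 at index 0, swap → [89, 44, 74, 36, 40, 22, 64]
Insert 28:
  append 28 at index 7 → [89, 44, 74, 36, 40, 22, 64, 28] (no swap needed)
Insert 57:
  append 57 at index 8 → [89, 44, 74, 36, 40, 22, 64, 28, 57]
  57 > parent 36 at index 3, swap → [89, 44, 74, 57, 40, 22, 64, 28, 36]
  57 > parent 44 at index 1, swap → [89, 57, 74, 44, 40, 22, 64, 28, 36]
Insert 11:
  append 11 at index 9 → [89, 57, 74, 44, 40, 22, 64, 28, 36, 11] (no swap needed)
Insert 29:
  append 29 at index 10 → [89, 57, 74, 44, 40, 22, 64, 28, 36, 11, 29] (no swap needed)

[89, 57, 74, 44, 40, 22, 64, 28, 36, 11, 29]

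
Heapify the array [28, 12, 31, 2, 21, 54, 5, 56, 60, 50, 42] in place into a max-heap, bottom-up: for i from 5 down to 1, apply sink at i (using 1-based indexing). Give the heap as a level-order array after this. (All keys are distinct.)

[60, 56, 54, 28, 50, 31, 5, 12, 2, 21, 42]

sift down from index 5:
  21 vs larger child 50 at index 10, swap → [28, 12, 31, 2, 50, 54, 5, 56, 60, 21, 42]
sift down from index 4:
  2 vs larger child 60 at index 9, swap → [28, 12, 31, 60, 50, 54, 5, 56, 2, 21, 42]
sift down from index 3:
  31 vs larger child 54 at index 6, swap → [28, 12, 54, 60, 50, 31, 5, 56, 2, 21, 42]
sift down from index 2:
  12 vs larger child 60 at index 4, swap → [28, 60, 54, 12, 50, 31, 5, 56, 2, 21, 42]
  12 vs larger child 56 at index 8, swap → [28, 60, 54, 56, 50, 31, 5, 12, 2, 21, 42]
sift down from index 1:
  28 vs larger child 60 at index 2, swap → [60, 28, 54, 56, 50, 31, 5, 12, 2, 21, 42]
  28 vs larger child 56 at index 4, swap → [60, 56, 54, 28, 50, 31, 5, 12, 2, 21, 42]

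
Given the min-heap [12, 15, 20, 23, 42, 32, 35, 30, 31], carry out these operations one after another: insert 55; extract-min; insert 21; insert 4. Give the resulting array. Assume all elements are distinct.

[4, 15, 20, 30, 21, 32, 35, 55, 31, 42, 23]

insert 55:
  append 55 at index 9 → [12, 15, 20, 23, 42, 32, 35, 30, 31, 55] (no swap needed)
extract-min → returns 12:
  remove root 12; move last element 55 to root → [55, 15, 20, 23, 42, 32, 35, 30, 31]
  55 vs smaller child 15 at index 1, swap → [15, 55, 20, 23, 42, 32, 35, 30, 31]
  55 vs smaller child 23 at index 3, swap → [15, 23, 20, 55, 42, 32, 35, 30, 31]
  55 vs smaller child 30 at index 7, swap → [15, 23, 20, 30, 42, 32, 35, 55, 31]
insert 21:
  append 21 at index 9 → [15, 23, 20, 30, 42, 32, 35, 55, 31, 21]
  21 < parent 42 at index 4, swap → [15, 23, 20, 30, 21, 32, 35, 55, 31, 42]
  21 < parent 23 at index 1, swap → [15, 21, 20, 30, 23, 32, 35, 55, 31, 42]
insert 4:
  append 4 at index 10 → [15, 21, 20, 30, 23, 32, 35, 55, 31, 42, 4]
  4 < parent 23 at index 4, swap → [15, 21, 20, 30, 4, 32, 35, 55, 31, 42, 23]
  4 < parent 21 at index 1, swap → [15, 4, 20, 30, 21, 32, 35, 55, 31, 42, 23]
  4 < parent 15 at index 0, swap → [4, 15, 20, 30, 21, 32, 35, 55, 31, 42, 23]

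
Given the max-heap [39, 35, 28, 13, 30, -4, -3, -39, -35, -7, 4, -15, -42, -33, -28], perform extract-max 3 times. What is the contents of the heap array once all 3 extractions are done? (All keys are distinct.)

[28, 13, -3, -33, 4, -4, -42, -39, -35, -7, -28, -15]

extract-max #1 returns 39:
  remove root 39; move last element -28 to root → [-28, 35, 28, 13, 30, -4, -3, -39, -35, -7, 4, -15, -42, -33]
  -28 vs larger child 35 at index 1, swap → [35, -28, 28, 13, 30, -4, -3, -39, -35, -7, 4, -15, -42, -33]
  -28 vs larger child 30 at index 4, swap → [35, 30, 28, 13, -28, -4, -3, -39, -35, -7, 4, -15, -42, -33]
  -28 vs larger child 4 at index 10, swap → [35, 30, 28, 13, 4, -4, -3, -39, -35, -7, -28, -15, -42, -33]
extract-max #2 returns 35:
  remove root 35; move last element -33 to root → [-33, 30, 28, 13, 4, -4, -3, -39, -35, -7, -28, -15, -42]
  -33 vs larger child 30 at index 1, swap → [30, -33, 28, 13, 4, -4, -3, -39, -35, -7, -28, -15, -42]
  -33 vs larger child 13 at index 3, swap → [30, 13, 28, -33, 4, -4, -3, -39, -35, -7, -28, -15, -42]
extract-max #3 returns 30:
  remove root 30; move last element -42 to root → [-42, 13, 28, -33, 4, -4, -3, -39, -35, -7, -28, -15]
  -42 vs larger child 28 at index 2, swap → [28, 13, -42, -33, 4, -4, -3, -39, -35, -7, -28, -15]
  -42 vs larger child -3 at index 6, swap → [28, 13, -3, -33, 4, -4, -42, -39, -35, -7, -28, -15]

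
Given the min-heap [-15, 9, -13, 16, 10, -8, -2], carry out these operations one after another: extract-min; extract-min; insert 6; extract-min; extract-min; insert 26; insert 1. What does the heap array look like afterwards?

[1, 9, 6, 16, 26, 10]

extract-min → returns -15:
  remove root -15; move last element -2 to root → [-2, 9, -13, 16, 10, -8]
  -2 vs smaller child -13 at index 2, swap → [-13, 9, -2, 16, 10, -8]
  -2 vs only child -8 at index 5, swap → [-13, 9, -8, 16, 10, -2]
extract-min → returns -13:
  remove root -13; move last element -2 to root → [-2, 9, -8, 16, 10]
  -2 vs smaller child -8 at index 2, swap → [-8, 9, -2, 16, 10]
insert 6:
  append 6 at index 5 → [-8, 9, -2, 16, 10, 6] (no swap needed)
extract-min → returns -8:
  remove root -8; move last element 6 to root → [6, 9, -2, 16, 10]
  6 vs smaller child -2 at index 2, swap → [-2, 9, 6, 16, 10]
extract-min → returns -2:
  remove root -2; move last element 10 to root → [10, 9, 6, 16]
  10 vs smaller child 6 at index 2, swap → [6, 9, 10, 16]
insert 26:
  append 26 at index 4 → [6, 9, 10, 16, 26] (no swap needed)
insert 1:
  append 1 at index 5 → [6, 9, 10, 16, 26, 1]
  1 < parent 10 at index 2, swap → [6, 9, 1, 16, 26, 10]
  1 < parent 6 at index 0, swap → [1, 9, 6, 16, 26, 10]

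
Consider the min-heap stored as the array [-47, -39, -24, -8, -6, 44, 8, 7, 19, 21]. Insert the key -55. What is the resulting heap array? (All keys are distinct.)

[-55, -47, -24, -8, -39, 44, 8, 7, 19, 21, -6]

append -55 at index 10 → [-47, -39, -24, -8, -6, 44, 8, 7, 19, 21, -55]
-55 < parent -6 at index 4, swap → [-47, -39, -24, -8, -55, 44, 8, 7, 19, 21, -6]
-55 < parent -39 at index 1, swap → [-47, -55, -24, -8, -39, 44, 8, 7, 19, 21, -6]
-55 < parent -47 at index 0, swap → [-55, -47, -24, -8, -39, 44, 8, 7, 19, 21, -6]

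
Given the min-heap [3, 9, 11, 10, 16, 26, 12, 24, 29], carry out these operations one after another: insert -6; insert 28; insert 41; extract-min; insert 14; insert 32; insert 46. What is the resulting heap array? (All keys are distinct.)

insert -6:
  append -6 at index 9 → [3, 9, 11, 10, 16, 26, 12, 24, 29, -6]
  -6 < parent 16 at index 4, swap → [3, 9, 11, 10, -6, 26, 12, 24, 29, 16]
  -6 < parent 9 at index 1, swap → [3, -6, 11, 10, 9, 26, 12, 24, 29, 16]
  -6 < parent 3 at index 0, swap → [-6, 3, 11, 10, 9, 26, 12, 24, 29, 16]
insert 28:
  append 28 at index 10 → [-6, 3, 11, 10, 9, 26, 12, 24, 29, 16, 28] (no swap needed)
insert 41:
  append 41 at index 11 → [-6, 3, 11, 10, 9, 26, 12, 24, 29, 16, 28, 41] (no swap needed)
extract-min → returns -6:
  remove root -6; move last element 41 to root → [41, 3, 11, 10, 9, 26, 12, 24, 29, 16, 28]
  41 vs smaller child 3 at index 1, swap → [3, 41, 11, 10, 9, 26, 12, 24, 29, 16, 28]
  41 vs smaller child 9 at index 4, swap → [3, 9, 11, 10, 41, 26, 12, 24, 29, 16, 28]
  41 vs smaller child 16 at index 9, swap → [3, 9, 11, 10, 16, 26, 12, 24, 29, 41, 28]
insert 14:
  append 14 at index 11 → [3, 9, 11, 10, 16, 26, 12, 24, 29, 41, 28, 14]
  14 < parent 26 at index 5, swap → [3, 9, 11, 10, 16, 14, 12, 24, 29, 41, 28, 26]
insert 32:
  append 32 at index 12 → [3, 9, 11, 10, 16, 14, 12, 24, 29, 41, 28, 26, 32] (no swap needed)
insert 46:
  append 46 at index 13 → [3, 9, 11, 10, 16, 14, 12, 24, 29, 41, 28, 26, 32, 46] (no swap needed)

[3, 9, 11, 10, 16, 14, 12, 24, 29, 41, 28, 26, 32, 46]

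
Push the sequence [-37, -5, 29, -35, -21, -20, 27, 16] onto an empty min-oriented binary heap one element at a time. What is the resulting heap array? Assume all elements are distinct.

Insert -37:
  append -37 at index 0 → [-37] (no swap needed)
Insert -5:
  append -5 at index 1 → [-37, -5] (no swap needed)
Insert 29:
  append 29 at index 2 → [-37, -5, 29] (no swap needed)
Insert -35:
  append -35 at index 3 → [-37, -5, 29, -35]
  -35 < parent -5 at index 1, swap → [-37, -35, 29, -5]
Insert -21:
  append -21 at index 4 → [-37, -35, 29, -5, -21] (no swap needed)
Insert -20:
  append -20 at index 5 → [-37, -35, 29, -5, -21, -20]
  -20 < parent 29 at index 2, swap → [-37, -35, -20, -5, -21, 29]
Insert 27:
  append 27 at index 6 → [-37, -35, -20, -5, -21, 29, 27] (no swap needed)
Insert 16:
  append 16 at index 7 → [-37, -35, -20, -5, -21, 29, 27, 16] (no swap needed)

[-37, -35, -20, -5, -21, 29, 27, 16]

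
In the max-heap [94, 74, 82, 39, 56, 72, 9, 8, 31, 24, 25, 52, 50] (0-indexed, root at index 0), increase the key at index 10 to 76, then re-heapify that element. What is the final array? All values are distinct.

[94, 76, 82, 39, 74, 72, 9, 8, 31, 24, 56, 52, 50]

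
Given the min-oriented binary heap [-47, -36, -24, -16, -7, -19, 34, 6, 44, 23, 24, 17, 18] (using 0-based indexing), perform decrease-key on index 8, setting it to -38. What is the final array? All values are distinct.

[-47, -38, -24, -36, -7, -19, 34, 6, -16, 23, 24, 17, 18]

set index 8 from 44 to -38 → [-47, -36, -24, -16, -7, -19, 34, 6, -38, 23, 24, 17, 18]
-38 < parent -16 at index 3, swap → [-47, -36, -24, -38, -7, -19, 34, 6, -16, 23, 24, 17, 18]
-38 < parent -36 at index 1, swap → [-47, -38, -24, -36, -7, -19, 34, 6, -16, 23, 24, 17, 18]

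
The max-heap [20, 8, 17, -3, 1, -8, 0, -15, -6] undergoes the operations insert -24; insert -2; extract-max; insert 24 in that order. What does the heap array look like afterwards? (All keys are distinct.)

[24, 17, 0, -3, 8, -8, -2, -15, -6, -24, 1]

insert -24:
  append -24 at index 9 → [20, 8, 17, -3, 1, -8, 0, -15, -6, -24] (no swap needed)
insert -2:
  append -2 at index 10 → [20, 8, 17, -3, 1, -8, 0, -15, -6, -24, -2] (no swap needed)
extract-max → returns 20:
  remove root 20; move last element -2 to root → [-2, 8, 17, -3, 1, -8, 0, -15, -6, -24]
  -2 vs larger child 17 at index 2, swap → [17, 8, -2, -3, 1, -8, 0, -15, -6, -24]
  -2 vs larger child 0 at index 6, swap → [17, 8, 0, -3, 1, -8, -2, -15, -6, -24]
insert 24:
  append 24 at index 10 → [17, 8, 0, -3, 1, -8, -2, -15, -6, -24, 24]
  24 > parent 1 at index 4, swap → [17, 8, 0, -3, 24, -8, -2, -15, -6, -24, 1]
  24 > parent 8 at index 1, swap → [17, 24, 0, -3, 8, -8, -2, -15, -6, -24, 1]
  24 > parent 17 at index 0, swap → [24, 17, 0, -3, 8, -8, -2, -15, -6, -24, 1]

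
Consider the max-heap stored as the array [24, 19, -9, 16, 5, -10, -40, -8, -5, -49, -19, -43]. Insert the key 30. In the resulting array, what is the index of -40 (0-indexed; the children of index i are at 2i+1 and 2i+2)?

6

append 30 at index 12 → [24, 19, -9, 16, 5, -10, -40, -8, -5, -49, -19, -43, 30]
30 > parent -10 at index 5, swap → [24, 19, -9, 16, 5, 30, -40, -8, -5, -49, -19, -43, -10]
30 > parent -9 at index 2, swap → [24, 19, 30, 16, 5, -9, -40, -8, -5, -49, -19, -43, -10]
30 > parent 24 at index 0, swap → [30, 19, 24, 16, 5, -9, -40, -8, -5, -49, -19, -43, -10]
resulting array: [30, 19, 24, 16, 5, -9, -40, -8, -5, -49, -19, -43, -10]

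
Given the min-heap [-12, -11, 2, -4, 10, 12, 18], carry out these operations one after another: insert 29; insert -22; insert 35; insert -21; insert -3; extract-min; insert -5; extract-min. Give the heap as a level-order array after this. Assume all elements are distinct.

[-12, -11, -5, -4, 10, -3, 18, 29, 2, 35, 12]

insert 29:
  append 29 at index 7 → [-12, -11, 2, -4, 10, 12, 18, 29] (no swap needed)
insert -22:
  append -22 at index 8 → [-12, -11, 2, -4, 10, 12, 18, 29, -22]
  -22 < parent -4 at index 3, swap → [-12, -11, 2, -22, 10, 12, 18, 29, -4]
  -22 < parent -11 at index 1, swap → [-12, -22, 2, -11, 10, 12, 18, 29, -4]
  -22 < parent -12 at index 0, swap → [-22, -12, 2, -11, 10, 12, 18, 29, -4]
insert 35:
  append 35 at index 9 → [-22, -12, 2, -11, 10, 12, 18, 29, -4, 35] (no swap needed)
insert -21:
  append -21 at index 10 → [-22, -12, 2, -11, 10, 12, 18, 29, -4, 35, -21]
  -21 < parent 10 at index 4, swap → [-22, -12, 2, -11, -21, 12, 18, 29, -4, 35, 10]
  -21 < parent -12 at index 1, swap → [-22, -21, 2, -11, -12, 12, 18, 29, -4, 35, 10]
insert -3:
  append -3 at index 11 → [-22, -21, 2, -11, -12, 12, 18, 29, -4, 35, 10, -3]
  -3 < parent 12 at index 5, swap → [-22, -21, 2, -11, -12, -3, 18, 29, -4, 35, 10, 12]
  -3 < parent 2 at index 2, swap → [-22, -21, -3, -11, -12, 2, 18, 29, -4, 35, 10, 12]
extract-min → returns -22:
  remove root -22; move last element 12 to root → [12, -21, -3, -11, -12, 2, 18, 29, -4, 35, 10]
  12 vs smaller child -21 at index 1, swap → [-21, 12, -3, -11, -12, 2, 18, 29, -4, 35, 10]
  12 vs smaller child -12 at index 4, swap → [-21, -12, -3, -11, 12, 2, 18, 29, -4, 35, 10]
  12 vs smaller child 10 at index 10, swap → [-21, -12, -3, -11, 10, 2, 18, 29, -4, 35, 12]
insert -5:
  append -5 at index 11 → [-21, -12, -3, -11, 10, 2, 18, 29, -4, 35, 12, -5]
  -5 < parent 2 at index 5, swap → [-21, -12, -3, -11, 10, -5, 18, 29, -4, 35, 12, 2]
  -5 < parent -3 at index 2, swap → [-21, -12, -5, -11, 10, -3, 18, 29, -4, 35, 12, 2]
extract-min → returns -21:
  remove root -21; move last element 2 to root → [2, -12, -5, -11, 10, -3, 18, 29, -4, 35, 12]
  2 vs smaller child -12 at index 1, swap → [-12, 2, -5, -11, 10, -3, 18, 29, -4, 35, 12]
  2 vs smaller child -11 at index 3, swap → [-12, -11, -5, 2, 10, -3, 18, 29, -4, 35, 12]
  2 vs smaller child -4 at index 8, swap → [-12, -11, -5, -4, 10, -3, 18, 29, 2, 35, 12]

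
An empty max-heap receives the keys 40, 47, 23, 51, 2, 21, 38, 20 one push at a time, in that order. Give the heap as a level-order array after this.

[51, 47, 38, 40, 2, 21, 23, 20]

Insert 40:
  append 40 at index 0 → [40] (no swap needed)
Insert 47:
  append 47 at index 1 → [40, 47]
  47 > parent 40 at index 0, swap → [47, 40]
Insert 23:
  append 23 at index 2 → [47, 40, 23] (no swap needed)
Insert 51:
  append 51 at index 3 → [47, 40, 23, 51]
  51 > parent 40 at index 1, swap → [47, 51, 23, 40]
  51 > parent 47 at index 0, swap → [51, 47, 23, 40]
Insert 2:
  append 2 at index 4 → [51, 47, 23, 40, 2] (no swap needed)
Insert 21:
  append 21 at index 5 → [51, 47, 23, 40, 2, 21] (no swap needed)
Insert 38:
  append 38 at index 6 → [51, 47, 23, 40, 2, 21, 38]
  38 > parent 23 at index 2, swap → [51, 47, 38, 40, 2, 21, 23]
Insert 20:
  append 20 at index 7 → [51, 47, 38, 40, 2, 21, 23, 20] (no swap needed)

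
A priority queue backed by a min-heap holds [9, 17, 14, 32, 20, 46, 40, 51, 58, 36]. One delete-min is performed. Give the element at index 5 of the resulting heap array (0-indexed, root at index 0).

remove root 9; move last element 36 to root → [36, 17, 14, 32, 20, 46, 40, 51, 58]
36 vs smaller child 14 at index 2, swap → [14, 17, 36, 32, 20, 46, 40, 51, 58]
resulting array: [14, 17, 36, 32, 20, 46, 40, 51, 58]

46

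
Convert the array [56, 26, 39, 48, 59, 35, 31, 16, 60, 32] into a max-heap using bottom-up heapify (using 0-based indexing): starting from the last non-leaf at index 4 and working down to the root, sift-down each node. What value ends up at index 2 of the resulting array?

39

sift down from index 4: already satisfies heap property
sift down from index 3:
  48 vs larger child 60 at index 8, swap → [56, 26, 39, 60, 59, 35, 31, 16, 48, 32]
sift down from index 2: already satisfies heap property
sift down from index 1:
  26 vs larger child 60 at index 3, swap → [56, 60, 39, 26, 59, 35, 31, 16, 48, 32]
  26 vs larger child 48 at index 8, swap → [56, 60, 39, 48, 59, 35, 31, 16, 26, 32]
sift down from index 0:
  56 vs larger child 60 at index 1, swap → [60, 56, 39, 48, 59, 35, 31, 16, 26, 32]
  56 vs larger child 59 at index 4, swap → [60, 59, 39, 48, 56, 35, 31, 16, 26, 32]
resulting array: [60, 59, 39, 48, 56, 35, 31, 16, 26, 32]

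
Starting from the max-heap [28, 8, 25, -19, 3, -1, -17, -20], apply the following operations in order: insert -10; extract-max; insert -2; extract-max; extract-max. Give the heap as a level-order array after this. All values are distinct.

insert -10:
  append -10 at index 8 → [28, 8, 25, -19, 3, -1, -17, -20, -10]
  -10 > parent -19 at index 3, swap → [28, 8, 25, -10, 3, -1, -17, -20, -19]
extract-max → returns 28:
  remove root 28; move last element -19 to root → [-19, 8, 25, -10, 3, -1, -17, -20]
  -19 vs larger child 25 at index 2, swap → [25, 8, -19, -10, 3, -1, -17, -20]
  -19 vs larger child -1 at index 5, swap → [25, 8, -1, -10, 3, -19, -17, -20]
insert -2:
  append -2 at index 8 → [25, 8, -1, -10, 3, -19, -17, -20, -2]
  -2 > parent -10 at index 3, swap → [25, 8, -1, -2, 3, -19, -17, -20, -10]
extract-max → returns 25:
  remove root 25; move last element -10 to root → [-10, 8, -1, -2, 3, -19, -17, -20]
  -10 vs larger child 8 at index 1, swap → [8, -10, -1, -2, 3, -19, -17, -20]
  -10 vs larger child 3 at index 4, swap → [8, 3, -1, -2, -10, -19, -17, -20]
extract-max → returns 8:
  remove root 8; move last element -20 to root → [-20, 3, -1, -2, -10, -19, -17]
  -20 vs larger child 3 at index 1, swap → [3, -20, -1, -2, -10, -19, -17]
  -20 vs larger child -2 at index 3, swap → [3, -2, -1, -20, -10, -19, -17]

[3, -2, -1, -20, -10, -19, -17]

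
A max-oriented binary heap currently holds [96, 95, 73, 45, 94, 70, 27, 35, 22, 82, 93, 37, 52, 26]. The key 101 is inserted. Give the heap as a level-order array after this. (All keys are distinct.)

append 101 at index 14 → [96, 95, 73, 45, 94, 70, 27, 35, 22, 82, 93, 37, 52, 26, 101]
101 > parent 27 at index 6, swap → [96, 95, 73, 45, 94, 70, 101, 35, 22, 82, 93, 37, 52, 26, 27]
101 > parent 73 at index 2, swap → [96, 95, 101, 45, 94, 70, 73, 35, 22, 82, 93, 37, 52, 26, 27]
101 > parent 96 at index 0, swap → [101, 95, 96, 45, 94, 70, 73, 35, 22, 82, 93, 37, 52, 26, 27]

[101, 95, 96, 45, 94, 70, 73, 35, 22, 82, 93, 37, 52, 26, 27]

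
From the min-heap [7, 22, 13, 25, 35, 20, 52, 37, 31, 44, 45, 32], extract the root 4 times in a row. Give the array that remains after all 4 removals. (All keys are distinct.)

[25, 31, 32, 37, 35, 45, 52, 44]

extract-min #1 returns 7:
  remove root 7; move last element 32 to root → [32, 22, 13, 25, 35, 20, 52, 37, 31, 44, 45]
  32 vs smaller child 13 at index 2, swap → [13, 22, 32, 25, 35, 20, 52, 37, 31, 44, 45]
  32 vs smaller child 20 at index 5, swap → [13, 22, 20, 25, 35, 32, 52, 37, 31, 44, 45]
extract-min #2 returns 13:
  remove root 13; move last element 45 to root → [45, 22, 20, 25, 35, 32, 52, 37, 31, 44]
  45 vs smaller child 20 at index 2, swap → [20, 22, 45, 25, 35, 32, 52, 37, 31, 44]
  45 vs smaller child 32 at index 5, swap → [20, 22, 32, 25, 35, 45, 52, 37, 31, 44]
extract-min #3 returns 20:
  remove root 20; move last element 44 to root → [44, 22, 32, 25, 35, 45, 52, 37, 31]
  44 vs smaller child 22 at index 1, swap → [22, 44, 32, 25, 35, 45, 52, 37, 31]
  44 vs smaller child 25 at index 3, swap → [22, 25, 32, 44, 35, 45, 52, 37, 31]
  44 vs smaller child 31 at index 8, swap → [22, 25, 32, 31, 35, 45, 52, 37, 44]
extract-min #4 returns 22:
  remove root 22; move last element 44 to root → [44, 25, 32, 31, 35, 45, 52, 37]
  44 vs smaller child 25 at index 1, swap → [25, 44, 32, 31, 35, 45, 52, 37]
  44 vs smaller child 31 at index 3, swap → [25, 31, 32, 44, 35, 45, 52, 37]
  44 vs only child 37 at index 7, swap → [25, 31, 32, 37, 35, 45, 52, 44]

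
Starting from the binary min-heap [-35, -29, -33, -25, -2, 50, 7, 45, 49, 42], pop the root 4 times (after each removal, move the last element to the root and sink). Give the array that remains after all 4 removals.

extract-min #1 returns -35:
  remove root -35; move last element 42 to root → [42, -29, -33, -25, -2, 50, 7, 45, 49]
  42 vs smaller child -33 at index 2, swap → [-33, -29, 42, -25, -2, 50, 7, 45, 49]
  42 vs smaller child 7 at index 6, swap → [-33, -29, 7, -25, -2, 50, 42, 45, 49]
extract-min #2 returns -33:
  remove root -33; move last element 49 to root → [49, -29, 7, -25, -2, 50, 42, 45]
  49 vs smaller child -29 at index 1, swap → [-29, 49, 7, -25, -2, 50, 42, 45]
  49 vs smaller child -25 at index 3, swap → [-29, -25, 7, 49, -2, 50, 42, 45]
  49 vs only child 45 at index 7, swap → [-29, -25, 7, 45, -2, 50, 42, 49]
extract-min #3 returns -29:
  remove root -29; move last element 49 to root → [49, -25, 7, 45, -2, 50, 42]
  49 vs smaller child -25 at index 1, swap → [-25, 49, 7, 45, -2, 50, 42]
  49 vs smaller child -2 at index 4, swap → [-25, -2, 7, 45, 49, 50, 42]
extract-min #4 returns -25:
  remove root -25; move last element 42 to root → [42, -2, 7, 45, 49, 50]
  42 vs smaller child -2 at index 1, swap → [-2, 42, 7, 45, 49, 50]

[-2, 42, 7, 45, 49, 50]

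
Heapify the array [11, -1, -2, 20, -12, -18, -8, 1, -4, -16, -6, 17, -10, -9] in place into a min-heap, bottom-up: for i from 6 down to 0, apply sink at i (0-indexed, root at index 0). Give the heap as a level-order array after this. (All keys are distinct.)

[-18, -16, -10, -4, -12, -2, -9, 1, 20, -1, -6, 17, 11, -8]

sift down from index 6:
  -8 vs only child -9 at index 13, swap → [11, -1, -2, 20, -12, -18, -9, 1, -4, -16, -6, 17, -10, -8]
sift down from index 5: already satisfies heap property
sift down from index 4:
  -12 vs smaller child -16 at index 9, swap → [11, -1, -2, 20, -16, -18, -9, 1, -4, -12, -6, 17, -10, -8]
sift down from index 3:
  20 vs smaller child -4 at index 8, swap → [11, -1, -2, -4, -16, -18, -9, 1, 20, -12, -6, 17, -10, -8]
sift down from index 2:
  -2 vs smaller child -18 at index 5, swap → [11, -1, -18, -4, -16, -2, -9, 1, 20, -12, -6, 17, -10, -8]
  -2 vs smaller child -10 at index 12, swap → [11, -1, -18, -4, -16, -10, -9, 1, 20, -12, -6, 17, -2, -8]
sift down from index 1:
  -1 vs smaller child -16 at index 4, swap → [11, -16, -18, -4, -1, -10, -9, 1, 20, -12, -6, 17, -2, -8]
  -1 vs smaller child -12 at index 9, swap → [11, -16, -18, -4, -12, -10, -9, 1, 20, -1, -6, 17, -2, -8]
sift down from index 0:
  11 vs smaller child -18 at index 2, swap → [-18, -16, 11, -4, -12, -10, -9, 1, 20, -1, -6, 17, -2, -8]
  11 vs smaller child -10 at index 5, swap → [-18, -16, -10, -4, -12, 11, -9, 1, 20, -1, -6, 17, -2, -8]
  11 vs smaller child -2 at index 12, swap → [-18, -16, -10, -4, -12, -2, -9, 1, 20, -1, -6, 17, 11, -8]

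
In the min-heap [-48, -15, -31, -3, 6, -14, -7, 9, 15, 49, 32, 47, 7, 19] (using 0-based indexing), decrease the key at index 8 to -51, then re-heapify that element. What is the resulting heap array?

set index 8 from 15 to -51 → [-48, -15, -31, -3, 6, -14, -7, 9, -51, 49, 32, 47, 7, 19]
-51 < parent -3 at index 3, swap → [-48, -15, -31, -51, 6, -14, -7, 9, -3, 49, 32, 47, 7, 19]
-51 < parent -15 at index 1, swap → [-48, -51, -31, -15, 6, -14, -7, 9, -3, 49, 32, 47, 7, 19]
-51 < parent -48 at index 0, swap → [-51, -48, -31, -15, 6, -14, -7, 9, -3, 49, 32, 47, 7, 19]

[-51, -48, -31, -15, 6, -14, -7, 9, -3, 49, 32, 47, 7, 19]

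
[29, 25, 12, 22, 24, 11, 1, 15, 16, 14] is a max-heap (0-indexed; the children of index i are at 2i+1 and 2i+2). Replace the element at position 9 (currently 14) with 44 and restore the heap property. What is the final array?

[44, 29, 12, 22, 25, 11, 1, 15, 16, 24]

set index 9 from 14 to 44 → [29, 25, 12, 22, 24, 11, 1, 15, 16, 44]
44 > parent 24 at index 4, swap → [29, 25, 12, 22, 44, 11, 1, 15, 16, 24]
44 > parent 25 at index 1, swap → [29, 44, 12, 22, 25, 11, 1, 15, 16, 24]
44 > parent 29 at index 0, swap → [44, 29, 12, 22, 25, 11, 1, 15, 16, 24]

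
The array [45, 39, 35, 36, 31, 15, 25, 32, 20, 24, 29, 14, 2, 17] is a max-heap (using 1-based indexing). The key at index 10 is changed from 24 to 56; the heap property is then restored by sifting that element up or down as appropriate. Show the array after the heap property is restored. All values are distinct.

set index 10 from 24 to 56 → [45, 39, 35, 36, 31, 15, 25, 32, 20, 56, 29, 14, 2, 17]
56 > parent 31 at index 5, swap → [45, 39, 35, 36, 56, 15, 25, 32, 20, 31, 29, 14, 2, 17]
56 > parent 39 at index 2, swap → [45, 56, 35, 36, 39, 15, 25, 32, 20, 31, 29, 14, 2, 17]
56 > parent 45 at index 1, swap → [56, 45, 35, 36, 39, 15, 25, 32, 20, 31, 29, 14, 2, 17]

[56, 45, 35, 36, 39, 15, 25, 32, 20, 31, 29, 14, 2, 17]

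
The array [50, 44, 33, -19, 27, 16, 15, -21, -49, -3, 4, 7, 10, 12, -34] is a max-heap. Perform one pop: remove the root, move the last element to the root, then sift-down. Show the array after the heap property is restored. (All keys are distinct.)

remove root 50; move last element -34 to root → [-34, 44, 33, -19, 27, 16, 15, -21, -49, -3, 4, 7, 10, 12]
-34 vs larger child 44 at index 1, swap → [44, -34, 33, -19, 27, 16, 15, -21, -49, -3, 4, 7, 10, 12]
-34 vs larger child 27 at index 4, swap → [44, 27, 33, -19, -34, 16, 15, -21, -49, -3, 4, 7, 10, 12]
-34 vs larger child 4 at index 10, swap → [44, 27, 33, -19, 4, 16, 15, -21, -49, -3, -34, 7, 10, 12]

[44, 27, 33, -19, 4, 16, 15, -21, -49, -3, -34, 7, 10, 12]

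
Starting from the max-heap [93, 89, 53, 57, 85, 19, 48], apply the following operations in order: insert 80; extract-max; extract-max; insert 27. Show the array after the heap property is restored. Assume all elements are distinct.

[85, 80, 53, 48, 57, 19, 27]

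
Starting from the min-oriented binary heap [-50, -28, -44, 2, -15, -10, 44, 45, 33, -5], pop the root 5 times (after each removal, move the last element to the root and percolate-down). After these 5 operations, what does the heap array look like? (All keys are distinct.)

[-5, 2, 44, 45, 33]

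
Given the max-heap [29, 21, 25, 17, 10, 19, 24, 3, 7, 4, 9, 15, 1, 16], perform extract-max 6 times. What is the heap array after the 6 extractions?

[16, 10, 15, 7, 4, 1, 9, 3]

extract-max #1 returns 29:
  remove root 29; move last element 16 to root → [16, 21, 25, 17, 10, 19, 24, 3, 7, 4, 9, 15, 1]
  16 vs larger child 25 at index 2, swap → [25, 21, 16, 17, 10, 19, 24, 3, 7, 4, 9, 15, 1]
  16 vs larger child 24 at index 6, swap → [25, 21, 24, 17, 10, 19, 16, 3, 7, 4, 9, 15, 1]
extract-max #2 returns 25:
  remove root 25; move last element 1 to root → [1, 21, 24, 17, 10, 19, 16, 3, 7, 4, 9, 15]
  1 vs larger child 24 at index 2, swap → [24, 21, 1, 17, 10, 19, 16, 3, 7, 4, 9, 15]
  1 vs larger child 19 at index 5, swap → [24, 21, 19, 17, 10, 1, 16, 3, 7, 4, 9, 15]
  1 vs only child 15 at index 11, swap → [24, 21, 19, 17, 10, 15, 16, 3, 7, 4, 9, 1]
extract-max #3 returns 24:
  remove root 24; move last element 1 to root → [1, 21, 19, 17, 10, 15, 16, 3, 7, 4, 9]
  1 vs larger child 21 at index 1, swap → [21, 1, 19, 17, 10, 15, 16, 3, 7, 4, 9]
  1 vs larger child 17 at index 3, swap → [21, 17, 19, 1, 10, 15, 16, 3, 7, 4, 9]
  1 vs larger child 7 at index 8, swap → [21, 17, 19, 7, 10, 15, 16, 3, 1, 4, 9]
extract-max #4 returns 21:
  remove root 21; move last element 9 to root → [9, 17, 19, 7, 10, 15, 16, 3, 1, 4]
  9 vs larger child 19 at index 2, swap → [19, 17, 9, 7, 10, 15, 16, 3, 1, 4]
  9 vs larger child 16 at index 6, swap → [19, 17, 16, 7, 10, 15, 9, 3, 1, 4]
extract-max #5 returns 19:
  remove root 19; move last element 4 to root → [4, 17, 16, 7, 10, 15, 9, 3, 1]
  4 vs larger child 17 at index 1, swap → [17, 4, 16, 7, 10, 15, 9, 3, 1]
  4 vs larger child 10 at index 4, swap → [17, 10, 16, 7, 4, 15, 9, 3, 1]
extract-max #6 returns 17:
  remove root 17; move last element 1 to root → [1, 10, 16, 7, 4, 15, 9, 3]
  1 vs larger child 16 at index 2, swap → [16, 10, 1, 7, 4, 15, 9, 3]
  1 vs larger child 15 at index 5, swap → [16, 10, 15, 7, 4, 1, 9, 3]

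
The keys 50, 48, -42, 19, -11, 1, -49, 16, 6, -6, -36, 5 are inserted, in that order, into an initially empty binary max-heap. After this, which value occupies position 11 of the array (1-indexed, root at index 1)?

-36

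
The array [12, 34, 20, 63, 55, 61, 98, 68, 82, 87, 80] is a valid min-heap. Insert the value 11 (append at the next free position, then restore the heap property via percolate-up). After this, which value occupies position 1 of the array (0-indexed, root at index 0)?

append 11 at index 11 → [12, 34, 20, 63, 55, 61, 98, 68, 82, 87, 80, 11]
11 < parent 61 at index 5, swap → [12, 34, 20, 63, 55, 11, 98, 68, 82, 87, 80, 61]
11 < parent 20 at index 2, swap → [12, 34, 11, 63, 55, 20, 98, 68, 82, 87, 80, 61]
11 < parent 12 at index 0, swap → [11, 34, 12, 63, 55, 20, 98, 68, 82, 87, 80, 61]
resulting array: [11, 34, 12, 63, 55, 20, 98, 68, 82, 87, 80, 61]

34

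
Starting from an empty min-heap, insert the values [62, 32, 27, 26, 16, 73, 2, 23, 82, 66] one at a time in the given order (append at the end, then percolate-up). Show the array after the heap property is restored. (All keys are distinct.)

Insert 62:
  append 62 at index 0 → [62] (no swap needed)
Insert 32:
  append 32 at index 1 → [62, 32]
  32 < parent 62 at index 0, swap → [32, 62]
Insert 27:
  append 27 at index 2 → [32, 62, 27]
  27 < parent 32 at index 0, swap → [27, 62, 32]
Insert 26:
  append 26 at index 3 → [27, 62, 32, 26]
  26 < parent 62 at index 1, swap → [27, 26, 32, 62]
  26 < parent 27 at index 0, swap → [26, 27, 32, 62]
Insert 16:
  append 16 at index 4 → [26, 27, 32, 62, 16]
  16 < parent 27 at index 1, swap → [26, 16, 32, 62, 27]
  16 < parent 26 at index 0, swap → [16, 26, 32, 62, 27]
Insert 73:
  append 73 at index 5 → [16, 26, 32, 62, 27, 73] (no swap needed)
Insert 2:
  append 2 at index 6 → [16, 26, 32, 62, 27, 73, 2]
  2 < parent 32 at index 2, swap → [16, 26, 2, 62, 27, 73, 32]
  2 < parent 16 at index 0, swap → [2, 26, 16, 62, 27, 73, 32]
Insert 23:
  append 23 at index 7 → [2, 26, 16, 62, 27, 73, 32, 23]
  23 < parent 62 at index 3, swap → [2, 26, 16, 23, 27, 73, 32, 62]
  23 < parent 26 at index 1, swap → [2, 23, 16, 26, 27, 73, 32, 62]
Insert 82:
  append 82 at index 8 → [2, 23, 16, 26, 27, 73, 32, 62, 82] (no swap needed)
Insert 66:
  append 66 at index 9 → [2, 23, 16, 26, 27, 73, 32, 62, 82, 66] (no swap needed)

[2, 23, 16, 26, 27, 73, 32, 62, 82, 66]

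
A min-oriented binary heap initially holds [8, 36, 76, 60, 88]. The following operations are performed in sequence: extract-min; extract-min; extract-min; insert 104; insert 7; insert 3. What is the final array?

extract-min → returns 8:
  remove root 8; move last element 88 to root → [88, 36, 76, 60]
  88 vs smaller child 36 at index 1, swap → [36, 88, 76, 60]
  88 vs only child 60 at index 3, swap → [36, 60, 76, 88]
extract-min → returns 36:
  remove root 36; move last element 88 to root → [88, 60, 76]
  88 vs smaller child 60 at index 1, swap → [60, 88, 76]
extract-min → returns 60:
  remove root 60; move last element 76 to root → [76, 88] (no swap needed)
insert 104:
  append 104 at index 2 → [76, 88, 104] (no swap needed)
insert 7:
  append 7 at index 3 → [76, 88, 104, 7]
  7 < parent 88 at index 1, swap → [76, 7, 104, 88]
  7 < parent 76 at index 0, swap → [7, 76, 104, 88]
insert 3:
  append 3 at index 4 → [7, 76, 104, 88, 3]
  3 < parent 76 at index 1, swap → [7, 3, 104, 88, 76]
  3 < parent 7 at index 0, swap → [3, 7, 104, 88, 76]

[3, 7, 104, 88, 76]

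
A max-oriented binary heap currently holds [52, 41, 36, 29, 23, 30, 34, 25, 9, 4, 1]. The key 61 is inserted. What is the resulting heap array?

append 61 at index 11 → [52, 41, 36, 29, 23, 30, 34, 25, 9, 4, 1, 61]
61 > parent 30 at index 5, swap → [52, 41, 36, 29, 23, 61, 34, 25, 9, 4, 1, 30]
61 > parent 36 at index 2, swap → [52, 41, 61, 29, 23, 36, 34, 25, 9, 4, 1, 30]
61 > parent 52 at index 0, swap → [61, 41, 52, 29, 23, 36, 34, 25, 9, 4, 1, 30]

[61, 41, 52, 29, 23, 36, 34, 25, 9, 4, 1, 30]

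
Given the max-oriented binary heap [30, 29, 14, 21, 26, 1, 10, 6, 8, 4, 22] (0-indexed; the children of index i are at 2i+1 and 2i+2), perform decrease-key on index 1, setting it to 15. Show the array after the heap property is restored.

set index 1 from 29 to 15 → [30, 15, 14, 21, 26, 1, 10, 6, 8, 4, 22]
15 vs larger child 26 at index 4, swap → [30, 26, 14, 21, 15, 1, 10, 6, 8, 4, 22]
15 vs larger child 22 at index 10, swap → [30, 26, 14, 21, 22, 1, 10, 6, 8, 4, 15]

[30, 26, 14, 21, 22, 1, 10, 6, 8, 4, 15]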